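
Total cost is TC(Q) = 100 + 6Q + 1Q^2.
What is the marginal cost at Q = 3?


MC = dTC/dQ = 6 + 2*1*Q
At Q = 3:
MC = 6 + 2*3
MC = 6 + 6 = 12

12


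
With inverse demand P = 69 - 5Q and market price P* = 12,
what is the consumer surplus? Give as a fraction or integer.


Maximum willingness to pay (at Q=0): P_max = 69
Quantity demanded at P* = 12:
Q* = (69 - 12)/5 = 57/5
CS = (1/2) * Q* * (P_max - P*)
CS = (1/2) * 57/5 * (69 - 12)
CS = (1/2) * 57/5 * 57 = 3249/10

3249/10


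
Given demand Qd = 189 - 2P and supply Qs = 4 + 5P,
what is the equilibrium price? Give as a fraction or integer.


At equilibrium, Qd = Qs.
189 - 2P = 4 + 5P
189 - 4 = 2P + 5P
185 = 7P
P* = 185/7 = 185/7

185/7


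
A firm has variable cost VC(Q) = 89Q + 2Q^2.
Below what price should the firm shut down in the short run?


AVC(Q) = VC(Q)/Q = 89 + 2Q
AVC is increasing in Q, so minimum AVC is at Q -> 0+.
Min AVC = 89
The firm should shut down if P < 89.

89


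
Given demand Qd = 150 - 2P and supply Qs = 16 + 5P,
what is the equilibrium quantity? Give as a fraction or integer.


First find equilibrium price:
150 - 2P = 16 + 5P
P* = 134/7 = 134/7
Then substitute into demand:
Q* = 150 - 2 * 134/7 = 782/7

782/7


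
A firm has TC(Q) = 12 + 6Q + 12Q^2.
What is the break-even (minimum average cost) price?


AC(Q) = 12/Q + 6 + 12Q
To minimize: dAC/dQ = -12/Q^2 + 12 = 0
Q^2 = 12/12 = 1
Q* = 1
Min AC = 12/1 + 6 + 12*1
Min AC = 12 + 6 + 12 = 30

30


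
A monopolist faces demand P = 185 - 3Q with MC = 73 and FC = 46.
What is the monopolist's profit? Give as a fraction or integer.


MR = MC: 185 - 6Q = 73
Q* = 56/3
P* = 185 - 3*56/3 = 129
Profit = (P* - MC)*Q* - FC
= (129 - 73)*56/3 - 46
= 56*56/3 - 46
= 3136/3 - 46 = 2998/3

2998/3


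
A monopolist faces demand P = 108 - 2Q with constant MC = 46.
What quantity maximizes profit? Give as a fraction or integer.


TR = P*Q = (108 - 2Q)Q = 108Q - 2Q^2
MR = dTR/dQ = 108 - 4Q
Set MR = MC:
108 - 4Q = 46
62 = 4Q
Q* = 62/4 = 31/2

31/2


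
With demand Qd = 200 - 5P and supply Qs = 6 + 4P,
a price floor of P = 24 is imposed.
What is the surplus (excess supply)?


At P = 24:
Qd = 200 - 5*24 = 80
Qs = 6 + 4*24 = 102
Surplus = Qs - Qd = 102 - 80 = 22

22


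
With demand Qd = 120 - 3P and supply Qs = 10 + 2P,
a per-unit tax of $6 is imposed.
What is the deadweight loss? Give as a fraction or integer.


Pre-tax equilibrium quantity: Q* = 54
Post-tax equilibrium quantity: Q_tax = 234/5
Reduction in quantity: Q* - Q_tax = 36/5
DWL = (1/2) * tax * (Q* - Q_tax)
DWL = (1/2) * 6 * 36/5 = 108/5

108/5


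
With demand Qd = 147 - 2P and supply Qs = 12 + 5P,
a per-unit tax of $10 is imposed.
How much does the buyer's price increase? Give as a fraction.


With a per-unit tax, the buyer's price increase depends on relative slopes.
Supply slope: d = 5, Demand slope: b = 2
Buyer's price increase = d * tax / (b + d)
= 5 * 10 / (2 + 5)
= 50 / 7 = 50/7

50/7


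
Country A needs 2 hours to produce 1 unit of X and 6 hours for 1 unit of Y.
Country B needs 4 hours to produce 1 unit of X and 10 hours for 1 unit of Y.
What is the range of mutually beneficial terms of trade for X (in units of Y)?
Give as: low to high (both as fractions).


Opportunity cost of X for Country A = hours_X / hours_Y = 2/6 = 1/3 units of Y
Opportunity cost of X for Country B = hours_X / hours_Y = 4/10 = 2/5 units of Y
Terms of trade must be between the two opportunity costs.
Range: 1/3 to 2/5

1/3 to 2/5


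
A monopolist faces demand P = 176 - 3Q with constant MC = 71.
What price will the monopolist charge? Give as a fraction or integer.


MR = 176 - 6Q
Set MR = MC: 176 - 6Q = 71
Q* = 35/2
Substitute into demand:
P* = 176 - 3*35/2 = 247/2

247/2


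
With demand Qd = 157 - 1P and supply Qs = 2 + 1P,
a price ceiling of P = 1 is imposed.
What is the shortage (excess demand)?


At P = 1:
Qd = 157 - 1*1 = 156
Qs = 2 + 1*1 = 3
Shortage = Qd - Qs = 156 - 3 = 153

153


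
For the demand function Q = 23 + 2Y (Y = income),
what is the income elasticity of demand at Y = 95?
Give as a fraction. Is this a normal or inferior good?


dQ/dY = 2
At Y = 95: Q = 23 + 2*95 = 213
Ey = (dQ/dY)(Y/Q) = 2 * 95 / 213 = 190/213
Since Ey > 0, this is a normal good.

190/213 (normal good)


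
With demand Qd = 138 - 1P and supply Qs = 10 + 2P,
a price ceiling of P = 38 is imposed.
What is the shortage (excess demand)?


At P = 38:
Qd = 138 - 1*38 = 100
Qs = 10 + 2*38 = 86
Shortage = Qd - Qs = 100 - 86 = 14

14


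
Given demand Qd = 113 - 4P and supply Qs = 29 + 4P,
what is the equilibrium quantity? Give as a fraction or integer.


First find equilibrium price:
113 - 4P = 29 + 4P
P* = 84/8 = 21/2
Then substitute into demand:
Q* = 113 - 4 * 21/2 = 71

71


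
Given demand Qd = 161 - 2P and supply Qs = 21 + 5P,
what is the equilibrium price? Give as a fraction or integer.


At equilibrium, Qd = Qs.
161 - 2P = 21 + 5P
161 - 21 = 2P + 5P
140 = 7P
P* = 140/7 = 20

20


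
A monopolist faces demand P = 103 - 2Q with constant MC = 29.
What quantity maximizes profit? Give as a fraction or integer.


TR = P*Q = (103 - 2Q)Q = 103Q - 2Q^2
MR = dTR/dQ = 103 - 4Q
Set MR = MC:
103 - 4Q = 29
74 = 4Q
Q* = 74/4 = 37/2

37/2


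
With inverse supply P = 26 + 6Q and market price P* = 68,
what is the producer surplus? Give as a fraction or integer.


Minimum supply price (at Q=0): P_min = 26
Quantity supplied at P* = 68:
Q* = (68 - 26)/6 = 7
PS = (1/2) * Q* * (P* - P_min)
PS = (1/2) * 7 * (68 - 26)
PS = (1/2) * 7 * 42 = 147

147


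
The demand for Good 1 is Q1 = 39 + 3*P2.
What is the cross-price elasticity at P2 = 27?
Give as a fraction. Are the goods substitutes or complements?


dQ1/dP2 = 3
At P2 = 27: Q1 = 39 + 3*27 = 120
Exy = (dQ1/dP2)(P2/Q1) = 3 * 27 / 120 = 27/40
Since Exy > 0, the goods are substitutes.

27/40 (substitutes)


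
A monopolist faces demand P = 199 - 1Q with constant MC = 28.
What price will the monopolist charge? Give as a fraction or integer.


MR = 199 - 2Q
Set MR = MC: 199 - 2Q = 28
Q* = 171/2
Substitute into demand:
P* = 199 - 1*171/2 = 227/2

227/2


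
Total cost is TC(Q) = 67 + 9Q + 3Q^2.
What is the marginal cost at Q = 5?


MC = dTC/dQ = 9 + 2*3*Q
At Q = 5:
MC = 9 + 6*5
MC = 9 + 30 = 39

39


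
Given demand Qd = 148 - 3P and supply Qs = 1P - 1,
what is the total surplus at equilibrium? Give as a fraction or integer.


Find equilibrium: 148 - 3P = 1P - 1
148 + 1 = 4P
P* = 149/4 = 149/4
Q* = 1*149/4 - 1 = 145/4
Inverse demand: P = 148/3 - Q/3, so P_max = 148/3
Inverse supply: P = 1 + Q/1, so P_min = 1
CS = (1/2) * 145/4 * (148/3 - 149/4) = 21025/96
PS = (1/2) * 145/4 * (149/4 - 1) = 21025/32
TS = CS + PS = 21025/96 + 21025/32 = 21025/24

21025/24


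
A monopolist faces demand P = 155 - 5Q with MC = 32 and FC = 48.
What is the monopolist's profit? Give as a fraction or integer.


MR = MC: 155 - 10Q = 32
Q* = 123/10
P* = 155 - 5*123/10 = 187/2
Profit = (P* - MC)*Q* - FC
= (187/2 - 32)*123/10 - 48
= 123/2*123/10 - 48
= 15129/20 - 48 = 14169/20

14169/20


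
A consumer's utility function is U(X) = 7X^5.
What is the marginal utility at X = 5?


MU = dU/dX = 7*5*X^(5-1)
MU = 35*X^4
At X = 5:
MU = 35 * 5^4
MU = 35 * 625 = 21875

21875


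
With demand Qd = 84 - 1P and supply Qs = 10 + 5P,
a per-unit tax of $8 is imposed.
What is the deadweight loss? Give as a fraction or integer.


Pre-tax equilibrium quantity: Q* = 215/3
Post-tax equilibrium quantity: Q_tax = 65
Reduction in quantity: Q* - Q_tax = 20/3
DWL = (1/2) * tax * (Q* - Q_tax)
DWL = (1/2) * 8 * 20/3 = 80/3

80/3


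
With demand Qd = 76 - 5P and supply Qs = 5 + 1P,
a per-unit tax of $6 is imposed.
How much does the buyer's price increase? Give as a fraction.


With a per-unit tax, the buyer's price increase depends on relative slopes.
Supply slope: d = 1, Demand slope: b = 5
Buyer's price increase = d * tax / (b + d)
= 1 * 6 / (5 + 1)
= 6 / 6 = 1

1


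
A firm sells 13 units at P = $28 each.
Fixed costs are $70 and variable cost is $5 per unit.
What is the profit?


Total Revenue = P * Q = 28 * 13 = $364
Total Cost = FC + VC*Q = 70 + 5*13 = $135
Profit = TR - TC = 364 - 135 = $229

$229


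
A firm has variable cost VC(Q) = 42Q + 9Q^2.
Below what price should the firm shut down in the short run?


AVC(Q) = VC(Q)/Q = 42 + 9Q
AVC is increasing in Q, so minimum AVC is at Q -> 0+.
Min AVC = 42
The firm should shut down if P < 42.

42


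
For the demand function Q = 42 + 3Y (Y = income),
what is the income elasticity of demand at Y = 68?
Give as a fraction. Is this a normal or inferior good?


dQ/dY = 3
At Y = 68: Q = 42 + 3*68 = 246
Ey = (dQ/dY)(Y/Q) = 3 * 68 / 246 = 34/41
Since Ey > 0, this is a normal good.

34/41 (normal good)


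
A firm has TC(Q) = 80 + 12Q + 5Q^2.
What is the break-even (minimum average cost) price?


AC(Q) = 80/Q + 12 + 5Q
To minimize: dAC/dQ = -80/Q^2 + 5 = 0
Q^2 = 80/5 = 16
Q* = 4
Min AC = 80/4 + 12 + 5*4
Min AC = 20 + 12 + 20 = 52

52


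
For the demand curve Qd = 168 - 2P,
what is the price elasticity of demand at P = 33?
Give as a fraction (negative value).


dQ/dP = -2
At P = 33: Q = 168 - 2*33 = 102
E = (dQ/dP)(P/Q) = (-2)(33/102) = -11/17

-11/17


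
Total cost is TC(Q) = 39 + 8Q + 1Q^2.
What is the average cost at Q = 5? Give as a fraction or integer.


TC(5) = 39 + 8*5 + 1*5^2
TC(5) = 39 + 40 + 25 = 104
AC = TC/Q = 104/5 = 104/5

104/5


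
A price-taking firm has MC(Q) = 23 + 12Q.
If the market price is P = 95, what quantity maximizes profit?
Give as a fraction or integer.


In perfect competition, profit is maximized where P = MC.
95 = 23 + 12Q
72 = 12Q
Q* = 72/12 = 6

6


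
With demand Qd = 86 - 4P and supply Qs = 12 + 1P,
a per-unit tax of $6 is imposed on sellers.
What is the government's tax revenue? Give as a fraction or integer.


With tax on sellers, new supply: Qs' = 12 + 1(P - 6)
= 6 + 1P
New equilibrium quantity:
Q_new = 22
Tax revenue = tax * Q_new = 6 * 22 = 132

132


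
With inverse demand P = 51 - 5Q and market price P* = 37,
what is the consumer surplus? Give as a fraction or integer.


Maximum willingness to pay (at Q=0): P_max = 51
Quantity demanded at P* = 37:
Q* = (51 - 37)/5 = 14/5
CS = (1/2) * Q* * (P_max - P*)
CS = (1/2) * 14/5 * (51 - 37)
CS = (1/2) * 14/5 * 14 = 98/5

98/5


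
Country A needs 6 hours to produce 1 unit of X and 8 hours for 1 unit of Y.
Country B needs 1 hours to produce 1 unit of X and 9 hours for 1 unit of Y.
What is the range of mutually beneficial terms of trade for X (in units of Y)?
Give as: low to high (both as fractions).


Opportunity cost of X for Country A = hours_X / hours_Y = 6/8 = 3/4 units of Y
Opportunity cost of X for Country B = hours_X / hours_Y = 1/9 = 1/9 units of Y
Terms of trade must be between the two opportunity costs.
Range: 1/9 to 3/4

1/9 to 3/4


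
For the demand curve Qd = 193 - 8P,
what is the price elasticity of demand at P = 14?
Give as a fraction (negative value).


dQ/dP = -8
At P = 14: Q = 193 - 8*14 = 81
E = (dQ/dP)(P/Q) = (-8)(14/81) = -112/81

-112/81


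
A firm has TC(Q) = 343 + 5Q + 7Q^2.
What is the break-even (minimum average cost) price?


AC(Q) = 343/Q + 5 + 7Q
To minimize: dAC/dQ = -343/Q^2 + 7 = 0
Q^2 = 343/7 = 49
Q* = 7
Min AC = 343/7 + 5 + 7*7
Min AC = 49 + 5 + 49 = 103

103


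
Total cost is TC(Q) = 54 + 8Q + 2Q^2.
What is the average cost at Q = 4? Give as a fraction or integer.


TC(4) = 54 + 8*4 + 2*4^2
TC(4) = 54 + 32 + 32 = 118
AC = TC/Q = 118/4 = 59/2

59/2


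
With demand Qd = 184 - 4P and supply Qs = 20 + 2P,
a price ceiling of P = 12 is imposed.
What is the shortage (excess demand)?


At P = 12:
Qd = 184 - 4*12 = 136
Qs = 20 + 2*12 = 44
Shortage = Qd - Qs = 136 - 44 = 92

92


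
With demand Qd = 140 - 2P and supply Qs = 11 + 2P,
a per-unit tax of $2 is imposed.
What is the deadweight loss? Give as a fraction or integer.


Pre-tax equilibrium quantity: Q* = 151/2
Post-tax equilibrium quantity: Q_tax = 147/2
Reduction in quantity: Q* - Q_tax = 2
DWL = (1/2) * tax * (Q* - Q_tax)
DWL = (1/2) * 2 * 2 = 2

2


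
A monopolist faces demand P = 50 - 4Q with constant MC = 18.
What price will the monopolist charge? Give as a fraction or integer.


MR = 50 - 8Q
Set MR = MC: 50 - 8Q = 18
Q* = 4
Substitute into demand:
P* = 50 - 4*4 = 34

34


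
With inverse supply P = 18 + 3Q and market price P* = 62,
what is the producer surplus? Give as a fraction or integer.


Minimum supply price (at Q=0): P_min = 18
Quantity supplied at P* = 62:
Q* = (62 - 18)/3 = 44/3
PS = (1/2) * Q* * (P* - P_min)
PS = (1/2) * 44/3 * (62 - 18)
PS = (1/2) * 44/3 * 44 = 968/3

968/3


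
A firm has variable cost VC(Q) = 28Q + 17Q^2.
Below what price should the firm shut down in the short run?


AVC(Q) = VC(Q)/Q = 28 + 17Q
AVC is increasing in Q, so minimum AVC is at Q -> 0+.
Min AVC = 28
The firm should shut down if P < 28.

28


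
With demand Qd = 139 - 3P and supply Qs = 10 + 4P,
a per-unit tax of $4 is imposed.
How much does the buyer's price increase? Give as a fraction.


With a per-unit tax, the buyer's price increase depends on relative slopes.
Supply slope: d = 4, Demand slope: b = 3
Buyer's price increase = d * tax / (b + d)
= 4 * 4 / (3 + 4)
= 16 / 7 = 16/7

16/7


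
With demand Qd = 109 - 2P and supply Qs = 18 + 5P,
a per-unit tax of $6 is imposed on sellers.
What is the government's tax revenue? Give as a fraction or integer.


With tax on sellers, new supply: Qs' = 18 + 5(P - 6)
= 5P - 12
New equilibrium quantity:
Q_new = 521/7
Tax revenue = tax * Q_new = 6 * 521/7 = 3126/7

3126/7


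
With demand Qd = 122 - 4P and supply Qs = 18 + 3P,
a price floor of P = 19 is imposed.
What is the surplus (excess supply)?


At P = 19:
Qd = 122 - 4*19 = 46
Qs = 18 + 3*19 = 75
Surplus = Qs - Qd = 75 - 46 = 29

29


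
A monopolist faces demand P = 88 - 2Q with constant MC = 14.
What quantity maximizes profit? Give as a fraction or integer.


TR = P*Q = (88 - 2Q)Q = 88Q - 2Q^2
MR = dTR/dQ = 88 - 4Q
Set MR = MC:
88 - 4Q = 14
74 = 4Q
Q* = 74/4 = 37/2

37/2


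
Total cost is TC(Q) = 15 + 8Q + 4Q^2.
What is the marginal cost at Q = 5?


MC = dTC/dQ = 8 + 2*4*Q
At Q = 5:
MC = 8 + 8*5
MC = 8 + 40 = 48

48


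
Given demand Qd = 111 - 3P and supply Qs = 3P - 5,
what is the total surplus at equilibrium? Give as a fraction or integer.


Find equilibrium: 111 - 3P = 3P - 5
111 + 5 = 6P
P* = 116/6 = 58/3
Q* = 3*58/3 - 5 = 53
Inverse demand: P = 37 - Q/3, so P_max = 37
Inverse supply: P = 5/3 + Q/3, so P_min = 5/3
CS = (1/2) * 53 * (37 - 58/3) = 2809/6
PS = (1/2) * 53 * (58/3 - 5/3) = 2809/6
TS = CS + PS = 2809/6 + 2809/6 = 2809/3

2809/3


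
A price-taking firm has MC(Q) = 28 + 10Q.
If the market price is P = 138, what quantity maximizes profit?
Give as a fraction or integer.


In perfect competition, profit is maximized where P = MC.
138 = 28 + 10Q
110 = 10Q
Q* = 110/10 = 11

11


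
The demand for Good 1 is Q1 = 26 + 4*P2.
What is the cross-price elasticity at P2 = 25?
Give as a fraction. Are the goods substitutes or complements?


dQ1/dP2 = 4
At P2 = 25: Q1 = 26 + 4*25 = 126
Exy = (dQ1/dP2)(P2/Q1) = 4 * 25 / 126 = 50/63
Since Exy > 0, the goods are substitutes.

50/63 (substitutes)


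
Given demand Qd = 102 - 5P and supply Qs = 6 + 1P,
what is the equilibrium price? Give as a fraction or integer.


At equilibrium, Qd = Qs.
102 - 5P = 6 + 1P
102 - 6 = 5P + 1P
96 = 6P
P* = 96/6 = 16

16


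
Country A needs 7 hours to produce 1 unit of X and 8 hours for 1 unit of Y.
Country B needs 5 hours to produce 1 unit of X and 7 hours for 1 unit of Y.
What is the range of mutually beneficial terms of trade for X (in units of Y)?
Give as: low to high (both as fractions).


Opportunity cost of X for Country A = hours_X / hours_Y = 7/8 = 7/8 units of Y
Opportunity cost of X for Country B = hours_X / hours_Y = 5/7 = 5/7 units of Y
Terms of trade must be between the two opportunity costs.
Range: 5/7 to 7/8

5/7 to 7/8


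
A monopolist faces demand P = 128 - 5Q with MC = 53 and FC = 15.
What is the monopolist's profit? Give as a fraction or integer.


MR = MC: 128 - 10Q = 53
Q* = 15/2
P* = 128 - 5*15/2 = 181/2
Profit = (P* - MC)*Q* - FC
= (181/2 - 53)*15/2 - 15
= 75/2*15/2 - 15
= 1125/4 - 15 = 1065/4

1065/4


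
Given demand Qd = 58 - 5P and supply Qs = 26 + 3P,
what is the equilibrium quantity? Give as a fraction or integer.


First find equilibrium price:
58 - 5P = 26 + 3P
P* = 32/8 = 4
Then substitute into demand:
Q* = 58 - 5 * 4 = 38

38


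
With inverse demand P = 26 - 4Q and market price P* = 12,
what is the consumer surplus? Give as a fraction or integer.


Maximum willingness to pay (at Q=0): P_max = 26
Quantity demanded at P* = 12:
Q* = (26 - 12)/4 = 7/2
CS = (1/2) * Q* * (P_max - P*)
CS = (1/2) * 7/2 * (26 - 12)
CS = (1/2) * 7/2 * 14 = 49/2

49/2


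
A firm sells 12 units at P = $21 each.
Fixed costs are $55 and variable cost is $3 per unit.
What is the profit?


Total Revenue = P * Q = 21 * 12 = $252
Total Cost = FC + VC*Q = 55 + 3*12 = $91
Profit = TR - TC = 252 - 91 = $161

$161


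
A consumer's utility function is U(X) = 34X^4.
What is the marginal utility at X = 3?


MU = dU/dX = 34*4*X^(4-1)
MU = 136*X^3
At X = 3:
MU = 136 * 3^3
MU = 136 * 27 = 3672

3672


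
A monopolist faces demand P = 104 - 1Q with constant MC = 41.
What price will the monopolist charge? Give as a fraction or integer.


MR = 104 - 2Q
Set MR = MC: 104 - 2Q = 41
Q* = 63/2
Substitute into demand:
P* = 104 - 1*63/2 = 145/2

145/2


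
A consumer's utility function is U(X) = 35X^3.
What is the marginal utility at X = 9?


MU = dU/dX = 35*3*X^(3-1)
MU = 105*X^2
At X = 9:
MU = 105 * 9^2
MU = 105 * 81 = 8505

8505


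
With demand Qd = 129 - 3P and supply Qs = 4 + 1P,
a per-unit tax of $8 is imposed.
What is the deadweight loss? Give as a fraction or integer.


Pre-tax equilibrium quantity: Q* = 141/4
Post-tax equilibrium quantity: Q_tax = 117/4
Reduction in quantity: Q* - Q_tax = 6
DWL = (1/2) * tax * (Q* - Q_tax)
DWL = (1/2) * 8 * 6 = 24

24


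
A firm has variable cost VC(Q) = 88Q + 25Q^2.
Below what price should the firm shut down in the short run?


AVC(Q) = VC(Q)/Q = 88 + 25Q
AVC is increasing in Q, so minimum AVC is at Q -> 0+.
Min AVC = 88
The firm should shut down if P < 88.

88


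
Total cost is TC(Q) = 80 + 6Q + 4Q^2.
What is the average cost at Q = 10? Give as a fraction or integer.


TC(10) = 80 + 6*10 + 4*10^2
TC(10) = 80 + 60 + 400 = 540
AC = TC/Q = 540/10 = 54

54


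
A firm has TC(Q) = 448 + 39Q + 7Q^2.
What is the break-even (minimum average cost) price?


AC(Q) = 448/Q + 39 + 7Q
To minimize: dAC/dQ = -448/Q^2 + 7 = 0
Q^2 = 448/7 = 64
Q* = 8
Min AC = 448/8 + 39 + 7*8
Min AC = 56 + 39 + 56 = 151

151


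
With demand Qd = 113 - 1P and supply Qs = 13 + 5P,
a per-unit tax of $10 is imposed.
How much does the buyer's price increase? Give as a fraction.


With a per-unit tax, the buyer's price increase depends on relative slopes.
Supply slope: d = 5, Demand slope: b = 1
Buyer's price increase = d * tax / (b + d)
= 5 * 10 / (1 + 5)
= 50 / 6 = 25/3

25/3


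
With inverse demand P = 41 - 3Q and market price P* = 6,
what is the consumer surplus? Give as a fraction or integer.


Maximum willingness to pay (at Q=0): P_max = 41
Quantity demanded at P* = 6:
Q* = (41 - 6)/3 = 35/3
CS = (1/2) * Q* * (P_max - P*)
CS = (1/2) * 35/3 * (41 - 6)
CS = (1/2) * 35/3 * 35 = 1225/6

1225/6


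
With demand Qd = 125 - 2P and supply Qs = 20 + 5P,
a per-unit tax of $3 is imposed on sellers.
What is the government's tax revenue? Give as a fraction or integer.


With tax on sellers, new supply: Qs' = 20 + 5(P - 3)
= 5 + 5P
New equilibrium quantity:
Q_new = 635/7
Tax revenue = tax * Q_new = 3 * 635/7 = 1905/7

1905/7


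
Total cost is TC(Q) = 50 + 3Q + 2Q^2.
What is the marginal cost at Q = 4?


MC = dTC/dQ = 3 + 2*2*Q
At Q = 4:
MC = 3 + 4*4
MC = 3 + 16 = 19

19


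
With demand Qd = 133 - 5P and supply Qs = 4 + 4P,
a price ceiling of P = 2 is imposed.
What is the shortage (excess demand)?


At P = 2:
Qd = 133 - 5*2 = 123
Qs = 4 + 4*2 = 12
Shortage = Qd - Qs = 123 - 12 = 111

111


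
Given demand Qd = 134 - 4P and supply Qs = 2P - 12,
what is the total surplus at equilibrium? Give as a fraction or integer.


Find equilibrium: 134 - 4P = 2P - 12
134 + 12 = 6P
P* = 146/6 = 73/3
Q* = 2*73/3 - 12 = 110/3
Inverse demand: P = 67/2 - Q/4, so P_max = 67/2
Inverse supply: P = 6 + Q/2, so P_min = 6
CS = (1/2) * 110/3 * (67/2 - 73/3) = 3025/18
PS = (1/2) * 110/3 * (73/3 - 6) = 3025/9
TS = CS + PS = 3025/18 + 3025/9 = 3025/6

3025/6


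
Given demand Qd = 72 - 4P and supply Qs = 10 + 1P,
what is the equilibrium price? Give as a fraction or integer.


At equilibrium, Qd = Qs.
72 - 4P = 10 + 1P
72 - 10 = 4P + 1P
62 = 5P
P* = 62/5 = 62/5

62/5


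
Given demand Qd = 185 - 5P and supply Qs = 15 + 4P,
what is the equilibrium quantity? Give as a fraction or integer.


First find equilibrium price:
185 - 5P = 15 + 4P
P* = 170/9 = 170/9
Then substitute into demand:
Q* = 185 - 5 * 170/9 = 815/9

815/9


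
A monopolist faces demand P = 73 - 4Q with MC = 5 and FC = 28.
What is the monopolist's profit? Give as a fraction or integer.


MR = MC: 73 - 8Q = 5
Q* = 17/2
P* = 73 - 4*17/2 = 39
Profit = (P* - MC)*Q* - FC
= (39 - 5)*17/2 - 28
= 34*17/2 - 28
= 289 - 28 = 261

261


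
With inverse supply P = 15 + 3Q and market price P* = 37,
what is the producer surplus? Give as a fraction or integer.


Minimum supply price (at Q=0): P_min = 15
Quantity supplied at P* = 37:
Q* = (37 - 15)/3 = 22/3
PS = (1/2) * Q* * (P* - P_min)
PS = (1/2) * 22/3 * (37 - 15)
PS = (1/2) * 22/3 * 22 = 242/3

242/3


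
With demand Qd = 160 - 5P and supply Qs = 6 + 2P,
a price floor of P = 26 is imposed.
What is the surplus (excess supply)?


At P = 26:
Qd = 160 - 5*26 = 30
Qs = 6 + 2*26 = 58
Surplus = Qs - Qd = 58 - 30 = 28

28


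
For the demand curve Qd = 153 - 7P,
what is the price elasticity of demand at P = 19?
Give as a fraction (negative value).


dQ/dP = -7
At P = 19: Q = 153 - 7*19 = 20
E = (dQ/dP)(P/Q) = (-7)(19/20) = -133/20

-133/20


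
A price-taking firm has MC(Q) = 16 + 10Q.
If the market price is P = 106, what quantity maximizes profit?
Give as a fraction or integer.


In perfect competition, profit is maximized where P = MC.
106 = 16 + 10Q
90 = 10Q
Q* = 90/10 = 9

9


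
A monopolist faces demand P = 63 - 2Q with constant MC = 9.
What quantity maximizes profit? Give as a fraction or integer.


TR = P*Q = (63 - 2Q)Q = 63Q - 2Q^2
MR = dTR/dQ = 63 - 4Q
Set MR = MC:
63 - 4Q = 9
54 = 4Q
Q* = 54/4 = 27/2

27/2


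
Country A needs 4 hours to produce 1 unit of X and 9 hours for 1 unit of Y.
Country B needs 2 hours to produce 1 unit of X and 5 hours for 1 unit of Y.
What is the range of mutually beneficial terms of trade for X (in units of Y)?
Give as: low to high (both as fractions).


Opportunity cost of X for Country A = hours_X / hours_Y = 4/9 = 4/9 units of Y
Opportunity cost of X for Country B = hours_X / hours_Y = 2/5 = 2/5 units of Y
Terms of trade must be between the two opportunity costs.
Range: 2/5 to 4/9

2/5 to 4/9


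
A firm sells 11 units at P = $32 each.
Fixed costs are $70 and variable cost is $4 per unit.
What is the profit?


Total Revenue = P * Q = 32 * 11 = $352
Total Cost = FC + VC*Q = 70 + 4*11 = $114
Profit = TR - TC = 352 - 114 = $238

$238


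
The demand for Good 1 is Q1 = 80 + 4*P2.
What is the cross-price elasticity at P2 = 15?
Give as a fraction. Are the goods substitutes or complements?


dQ1/dP2 = 4
At P2 = 15: Q1 = 80 + 4*15 = 140
Exy = (dQ1/dP2)(P2/Q1) = 4 * 15 / 140 = 3/7
Since Exy > 0, the goods are substitutes.

3/7 (substitutes)


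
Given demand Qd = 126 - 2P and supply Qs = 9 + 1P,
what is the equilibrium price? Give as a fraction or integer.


At equilibrium, Qd = Qs.
126 - 2P = 9 + 1P
126 - 9 = 2P + 1P
117 = 3P
P* = 117/3 = 39

39


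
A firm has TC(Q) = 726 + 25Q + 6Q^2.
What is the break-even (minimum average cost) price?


AC(Q) = 726/Q + 25 + 6Q
To minimize: dAC/dQ = -726/Q^2 + 6 = 0
Q^2 = 726/6 = 121
Q* = 11
Min AC = 726/11 + 25 + 6*11
Min AC = 66 + 25 + 66 = 157

157


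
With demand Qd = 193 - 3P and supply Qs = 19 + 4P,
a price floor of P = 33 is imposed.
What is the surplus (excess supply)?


At P = 33:
Qd = 193 - 3*33 = 94
Qs = 19 + 4*33 = 151
Surplus = Qs - Qd = 151 - 94 = 57

57


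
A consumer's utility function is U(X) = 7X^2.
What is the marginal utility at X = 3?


MU = dU/dX = 7*2*X^(2-1)
MU = 14*X^1
At X = 3:
MU = 14 * 3^1
MU = 14 * 3 = 42

42


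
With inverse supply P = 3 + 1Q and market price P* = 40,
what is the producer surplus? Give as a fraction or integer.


Minimum supply price (at Q=0): P_min = 3
Quantity supplied at P* = 40:
Q* = (40 - 3)/1 = 37
PS = (1/2) * Q* * (P* - P_min)
PS = (1/2) * 37 * (40 - 3)
PS = (1/2) * 37 * 37 = 1369/2

1369/2


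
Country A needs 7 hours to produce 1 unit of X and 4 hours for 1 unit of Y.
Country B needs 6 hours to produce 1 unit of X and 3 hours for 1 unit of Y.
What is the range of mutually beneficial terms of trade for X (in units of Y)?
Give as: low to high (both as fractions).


Opportunity cost of X for Country A = hours_X / hours_Y = 7/4 = 7/4 units of Y
Opportunity cost of X for Country B = hours_X / hours_Y = 6/3 = 2 units of Y
Terms of trade must be between the two opportunity costs.
Range: 7/4 to 2

7/4 to 2


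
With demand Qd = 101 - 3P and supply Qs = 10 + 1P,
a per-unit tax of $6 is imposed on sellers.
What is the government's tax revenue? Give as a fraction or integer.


With tax on sellers, new supply: Qs' = 10 + 1(P - 6)
= 4 + 1P
New equilibrium quantity:
Q_new = 113/4
Tax revenue = tax * Q_new = 6 * 113/4 = 339/2

339/2


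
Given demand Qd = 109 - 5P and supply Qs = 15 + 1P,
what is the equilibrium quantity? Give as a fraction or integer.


First find equilibrium price:
109 - 5P = 15 + 1P
P* = 94/6 = 47/3
Then substitute into demand:
Q* = 109 - 5 * 47/3 = 92/3

92/3


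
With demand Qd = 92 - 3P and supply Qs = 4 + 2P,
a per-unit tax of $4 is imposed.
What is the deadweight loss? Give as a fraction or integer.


Pre-tax equilibrium quantity: Q* = 196/5
Post-tax equilibrium quantity: Q_tax = 172/5
Reduction in quantity: Q* - Q_tax = 24/5
DWL = (1/2) * tax * (Q* - Q_tax)
DWL = (1/2) * 4 * 24/5 = 48/5

48/5


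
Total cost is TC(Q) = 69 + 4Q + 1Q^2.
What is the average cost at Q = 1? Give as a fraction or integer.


TC(1) = 69 + 4*1 + 1*1^2
TC(1) = 69 + 4 + 1 = 74
AC = TC/Q = 74/1 = 74

74


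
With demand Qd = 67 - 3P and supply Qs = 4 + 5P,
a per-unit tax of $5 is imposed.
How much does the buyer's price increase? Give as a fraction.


With a per-unit tax, the buyer's price increase depends on relative slopes.
Supply slope: d = 5, Demand slope: b = 3
Buyer's price increase = d * tax / (b + d)
= 5 * 5 / (3 + 5)
= 25 / 8 = 25/8

25/8


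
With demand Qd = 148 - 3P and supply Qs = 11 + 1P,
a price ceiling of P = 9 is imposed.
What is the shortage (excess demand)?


At P = 9:
Qd = 148 - 3*9 = 121
Qs = 11 + 1*9 = 20
Shortage = Qd - Qs = 121 - 20 = 101

101


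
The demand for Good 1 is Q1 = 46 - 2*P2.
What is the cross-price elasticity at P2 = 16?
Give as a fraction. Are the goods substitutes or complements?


dQ1/dP2 = -2
At P2 = 16: Q1 = 46 - 2*16 = 14
Exy = (dQ1/dP2)(P2/Q1) = -2 * 16 / 14 = -16/7
Since Exy < 0, the goods are complements.

-16/7 (complements)


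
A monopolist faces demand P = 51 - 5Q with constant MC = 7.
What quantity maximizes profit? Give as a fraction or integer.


TR = P*Q = (51 - 5Q)Q = 51Q - 5Q^2
MR = dTR/dQ = 51 - 10Q
Set MR = MC:
51 - 10Q = 7
44 = 10Q
Q* = 44/10 = 22/5

22/5


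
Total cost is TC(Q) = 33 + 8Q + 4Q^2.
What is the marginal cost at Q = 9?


MC = dTC/dQ = 8 + 2*4*Q
At Q = 9:
MC = 8 + 8*9
MC = 8 + 72 = 80

80


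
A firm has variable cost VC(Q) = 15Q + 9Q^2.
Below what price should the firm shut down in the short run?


AVC(Q) = VC(Q)/Q = 15 + 9Q
AVC is increasing in Q, so minimum AVC is at Q -> 0+.
Min AVC = 15
The firm should shut down if P < 15.

15


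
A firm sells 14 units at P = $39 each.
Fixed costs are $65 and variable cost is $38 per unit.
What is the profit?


Total Revenue = P * Q = 39 * 14 = $546
Total Cost = FC + VC*Q = 65 + 38*14 = $597
Profit = TR - TC = 546 - 597 = $-51

$-51


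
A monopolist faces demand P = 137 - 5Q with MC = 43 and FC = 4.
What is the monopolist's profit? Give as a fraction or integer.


MR = MC: 137 - 10Q = 43
Q* = 47/5
P* = 137 - 5*47/5 = 90
Profit = (P* - MC)*Q* - FC
= (90 - 43)*47/5 - 4
= 47*47/5 - 4
= 2209/5 - 4 = 2189/5

2189/5


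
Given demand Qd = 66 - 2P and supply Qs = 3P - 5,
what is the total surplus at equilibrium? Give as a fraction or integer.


Find equilibrium: 66 - 2P = 3P - 5
66 + 5 = 5P
P* = 71/5 = 71/5
Q* = 3*71/5 - 5 = 188/5
Inverse demand: P = 33 - Q/2, so P_max = 33
Inverse supply: P = 5/3 + Q/3, so P_min = 5/3
CS = (1/2) * 188/5 * (33 - 71/5) = 8836/25
PS = (1/2) * 188/5 * (71/5 - 5/3) = 17672/75
TS = CS + PS = 8836/25 + 17672/75 = 8836/15

8836/15


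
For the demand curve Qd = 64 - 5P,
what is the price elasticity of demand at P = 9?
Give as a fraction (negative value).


dQ/dP = -5
At P = 9: Q = 64 - 5*9 = 19
E = (dQ/dP)(P/Q) = (-5)(9/19) = -45/19

-45/19


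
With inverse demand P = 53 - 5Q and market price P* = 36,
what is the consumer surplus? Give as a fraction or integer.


Maximum willingness to pay (at Q=0): P_max = 53
Quantity demanded at P* = 36:
Q* = (53 - 36)/5 = 17/5
CS = (1/2) * Q* * (P_max - P*)
CS = (1/2) * 17/5 * (53 - 36)
CS = (1/2) * 17/5 * 17 = 289/10

289/10


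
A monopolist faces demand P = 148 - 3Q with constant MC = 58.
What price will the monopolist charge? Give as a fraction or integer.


MR = 148 - 6Q
Set MR = MC: 148 - 6Q = 58
Q* = 15
Substitute into demand:
P* = 148 - 3*15 = 103

103


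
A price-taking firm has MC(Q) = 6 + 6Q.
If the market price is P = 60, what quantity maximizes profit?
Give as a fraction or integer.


In perfect competition, profit is maximized where P = MC.
60 = 6 + 6Q
54 = 6Q
Q* = 54/6 = 9

9


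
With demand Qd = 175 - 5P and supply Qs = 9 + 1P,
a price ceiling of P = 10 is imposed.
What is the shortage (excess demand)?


At P = 10:
Qd = 175 - 5*10 = 125
Qs = 9 + 1*10 = 19
Shortage = Qd - Qs = 125 - 19 = 106

106


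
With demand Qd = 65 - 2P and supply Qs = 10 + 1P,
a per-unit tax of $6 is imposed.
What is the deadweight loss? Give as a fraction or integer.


Pre-tax equilibrium quantity: Q* = 85/3
Post-tax equilibrium quantity: Q_tax = 73/3
Reduction in quantity: Q* - Q_tax = 4
DWL = (1/2) * tax * (Q* - Q_tax)
DWL = (1/2) * 6 * 4 = 12

12


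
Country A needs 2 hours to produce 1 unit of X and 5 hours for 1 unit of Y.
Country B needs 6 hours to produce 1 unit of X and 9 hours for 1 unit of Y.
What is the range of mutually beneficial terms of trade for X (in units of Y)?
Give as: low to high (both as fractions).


Opportunity cost of X for Country A = hours_X / hours_Y = 2/5 = 2/5 units of Y
Opportunity cost of X for Country B = hours_X / hours_Y = 6/9 = 2/3 units of Y
Terms of trade must be between the two opportunity costs.
Range: 2/5 to 2/3

2/5 to 2/3


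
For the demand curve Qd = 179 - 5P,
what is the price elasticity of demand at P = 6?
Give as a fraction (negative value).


dQ/dP = -5
At P = 6: Q = 179 - 5*6 = 149
E = (dQ/dP)(P/Q) = (-5)(6/149) = -30/149

-30/149


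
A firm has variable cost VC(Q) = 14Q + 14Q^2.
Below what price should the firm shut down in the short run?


AVC(Q) = VC(Q)/Q = 14 + 14Q
AVC is increasing in Q, so minimum AVC is at Q -> 0+.
Min AVC = 14
The firm should shut down if P < 14.

14


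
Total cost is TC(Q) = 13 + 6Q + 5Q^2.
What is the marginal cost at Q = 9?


MC = dTC/dQ = 6 + 2*5*Q
At Q = 9:
MC = 6 + 10*9
MC = 6 + 90 = 96

96


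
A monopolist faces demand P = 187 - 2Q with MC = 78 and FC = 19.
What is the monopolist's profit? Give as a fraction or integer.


MR = MC: 187 - 4Q = 78
Q* = 109/4
P* = 187 - 2*109/4 = 265/2
Profit = (P* - MC)*Q* - FC
= (265/2 - 78)*109/4 - 19
= 109/2*109/4 - 19
= 11881/8 - 19 = 11729/8

11729/8


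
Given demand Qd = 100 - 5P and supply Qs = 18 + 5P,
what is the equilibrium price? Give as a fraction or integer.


At equilibrium, Qd = Qs.
100 - 5P = 18 + 5P
100 - 18 = 5P + 5P
82 = 10P
P* = 82/10 = 41/5

41/5


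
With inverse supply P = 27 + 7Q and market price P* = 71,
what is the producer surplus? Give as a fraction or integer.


Minimum supply price (at Q=0): P_min = 27
Quantity supplied at P* = 71:
Q* = (71 - 27)/7 = 44/7
PS = (1/2) * Q* * (P* - P_min)
PS = (1/2) * 44/7 * (71 - 27)
PS = (1/2) * 44/7 * 44 = 968/7

968/7


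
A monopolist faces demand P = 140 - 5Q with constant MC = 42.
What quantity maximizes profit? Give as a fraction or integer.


TR = P*Q = (140 - 5Q)Q = 140Q - 5Q^2
MR = dTR/dQ = 140 - 10Q
Set MR = MC:
140 - 10Q = 42
98 = 10Q
Q* = 98/10 = 49/5

49/5


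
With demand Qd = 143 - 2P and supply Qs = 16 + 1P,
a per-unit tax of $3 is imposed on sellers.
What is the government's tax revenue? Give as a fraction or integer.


With tax on sellers, new supply: Qs' = 16 + 1(P - 3)
= 13 + 1P
New equilibrium quantity:
Q_new = 169/3
Tax revenue = tax * Q_new = 3 * 169/3 = 169

169


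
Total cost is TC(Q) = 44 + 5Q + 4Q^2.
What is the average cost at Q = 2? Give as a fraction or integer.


TC(2) = 44 + 5*2 + 4*2^2
TC(2) = 44 + 10 + 16 = 70
AC = TC/Q = 70/2 = 35

35


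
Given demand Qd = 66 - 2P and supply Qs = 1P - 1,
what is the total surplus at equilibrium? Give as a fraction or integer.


Find equilibrium: 66 - 2P = 1P - 1
66 + 1 = 3P
P* = 67/3 = 67/3
Q* = 1*67/3 - 1 = 64/3
Inverse demand: P = 33 - Q/2, so P_max = 33
Inverse supply: P = 1 + Q/1, so P_min = 1
CS = (1/2) * 64/3 * (33 - 67/3) = 1024/9
PS = (1/2) * 64/3 * (67/3 - 1) = 2048/9
TS = CS + PS = 1024/9 + 2048/9 = 1024/3

1024/3


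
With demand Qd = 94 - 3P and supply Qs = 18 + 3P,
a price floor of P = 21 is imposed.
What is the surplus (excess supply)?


At P = 21:
Qd = 94 - 3*21 = 31
Qs = 18 + 3*21 = 81
Surplus = Qs - Qd = 81 - 31 = 50

50


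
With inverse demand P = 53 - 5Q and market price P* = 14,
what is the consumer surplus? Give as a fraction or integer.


Maximum willingness to pay (at Q=0): P_max = 53
Quantity demanded at P* = 14:
Q* = (53 - 14)/5 = 39/5
CS = (1/2) * Q* * (P_max - P*)
CS = (1/2) * 39/5 * (53 - 14)
CS = (1/2) * 39/5 * 39 = 1521/10

1521/10


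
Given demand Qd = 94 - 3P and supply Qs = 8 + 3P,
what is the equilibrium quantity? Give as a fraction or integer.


First find equilibrium price:
94 - 3P = 8 + 3P
P* = 86/6 = 43/3
Then substitute into demand:
Q* = 94 - 3 * 43/3 = 51

51


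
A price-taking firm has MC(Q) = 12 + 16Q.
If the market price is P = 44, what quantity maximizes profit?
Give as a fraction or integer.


In perfect competition, profit is maximized where P = MC.
44 = 12 + 16Q
32 = 16Q
Q* = 32/16 = 2

2


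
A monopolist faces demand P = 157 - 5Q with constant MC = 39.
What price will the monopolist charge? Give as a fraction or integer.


MR = 157 - 10Q
Set MR = MC: 157 - 10Q = 39
Q* = 59/5
Substitute into demand:
P* = 157 - 5*59/5 = 98

98


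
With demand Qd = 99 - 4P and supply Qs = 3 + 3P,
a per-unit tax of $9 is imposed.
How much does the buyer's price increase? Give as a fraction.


With a per-unit tax, the buyer's price increase depends on relative slopes.
Supply slope: d = 3, Demand slope: b = 4
Buyer's price increase = d * tax / (b + d)
= 3 * 9 / (4 + 3)
= 27 / 7 = 27/7

27/7


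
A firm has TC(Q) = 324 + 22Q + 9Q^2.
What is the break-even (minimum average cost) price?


AC(Q) = 324/Q + 22 + 9Q
To minimize: dAC/dQ = -324/Q^2 + 9 = 0
Q^2 = 324/9 = 36
Q* = 6
Min AC = 324/6 + 22 + 9*6
Min AC = 54 + 22 + 54 = 130

130


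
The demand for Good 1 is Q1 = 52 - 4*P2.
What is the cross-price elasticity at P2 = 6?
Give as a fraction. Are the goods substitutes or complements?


dQ1/dP2 = -4
At P2 = 6: Q1 = 52 - 4*6 = 28
Exy = (dQ1/dP2)(P2/Q1) = -4 * 6 / 28 = -6/7
Since Exy < 0, the goods are complements.

-6/7 (complements)


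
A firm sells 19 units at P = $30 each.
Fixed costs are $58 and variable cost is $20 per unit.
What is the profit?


Total Revenue = P * Q = 30 * 19 = $570
Total Cost = FC + VC*Q = 58 + 20*19 = $438
Profit = TR - TC = 570 - 438 = $132

$132


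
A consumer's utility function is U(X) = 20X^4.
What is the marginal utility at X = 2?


MU = dU/dX = 20*4*X^(4-1)
MU = 80*X^3
At X = 2:
MU = 80 * 2^3
MU = 80 * 8 = 640

640


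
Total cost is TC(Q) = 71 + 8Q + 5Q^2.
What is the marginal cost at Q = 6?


MC = dTC/dQ = 8 + 2*5*Q
At Q = 6:
MC = 8 + 10*6
MC = 8 + 60 = 68

68


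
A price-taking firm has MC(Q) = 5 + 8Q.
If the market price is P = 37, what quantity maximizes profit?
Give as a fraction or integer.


In perfect competition, profit is maximized where P = MC.
37 = 5 + 8Q
32 = 8Q
Q* = 32/8 = 4

4


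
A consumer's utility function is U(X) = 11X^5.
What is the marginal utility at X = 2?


MU = dU/dX = 11*5*X^(5-1)
MU = 55*X^4
At X = 2:
MU = 55 * 2^4
MU = 55 * 16 = 880

880


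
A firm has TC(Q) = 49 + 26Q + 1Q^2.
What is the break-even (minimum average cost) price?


AC(Q) = 49/Q + 26 + 1Q
To minimize: dAC/dQ = -49/Q^2 + 1 = 0
Q^2 = 49/1 = 49
Q* = 7
Min AC = 49/7 + 26 + 1*7
Min AC = 7 + 26 + 7 = 40

40


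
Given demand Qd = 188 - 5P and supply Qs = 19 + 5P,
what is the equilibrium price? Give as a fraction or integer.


At equilibrium, Qd = Qs.
188 - 5P = 19 + 5P
188 - 19 = 5P + 5P
169 = 10P
P* = 169/10 = 169/10

169/10


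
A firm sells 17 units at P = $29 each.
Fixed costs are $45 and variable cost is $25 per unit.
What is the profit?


Total Revenue = P * Q = 29 * 17 = $493
Total Cost = FC + VC*Q = 45 + 25*17 = $470
Profit = TR - TC = 493 - 470 = $23

$23


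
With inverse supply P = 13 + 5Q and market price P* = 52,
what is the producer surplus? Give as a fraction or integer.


Minimum supply price (at Q=0): P_min = 13
Quantity supplied at P* = 52:
Q* = (52 - 13)/5 = 39/5
PS = (1/2) * Q* * (P* - P_min)
PS = (1/2) * 39/5 * (52 - 13)
PS = (1/2) * 39/5 * 39 = 1521/10

1521/10


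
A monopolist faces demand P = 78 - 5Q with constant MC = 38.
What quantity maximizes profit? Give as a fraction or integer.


TR = P*Q = (78 - 5Q)Q = 78Q - 5Q^2
MR = dTR/dQ = 78 - 10Q
Set MR = MC:
78 - 10Q = 38
40 = 10Q
Q* = 40/10 = 4

4


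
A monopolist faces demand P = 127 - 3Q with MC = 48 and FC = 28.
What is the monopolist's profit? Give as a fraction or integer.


MR = MC: 127 - 6Q = 48
Q* = 79/6
P* = 127 - 3*79/6 = 175/2
Profit = (P* - MC)*Q* - FC
= (175/2 - 48)*79/6 - 28
= 79/2*79/6 - 28
= 6241/12 - 28 = 5905/12

5905/12


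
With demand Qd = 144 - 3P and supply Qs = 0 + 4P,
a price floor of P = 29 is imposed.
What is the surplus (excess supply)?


At P = 29:
Qd = 144 - 3*29 = 57
Qs = 0 + 4*29 = 116
Surplus = Qs - Qd = 116 - 57 = 59

59


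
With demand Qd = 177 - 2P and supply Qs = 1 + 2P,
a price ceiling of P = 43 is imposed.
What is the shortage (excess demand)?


At P = 43:
Qd = 177 - 2*43 = 91
Qs = 1 + 2*43 = 87
Shortage = Qd - Qs = 91 - 87 = 4

4


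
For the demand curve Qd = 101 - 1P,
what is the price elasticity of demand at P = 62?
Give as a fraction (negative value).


dQ/dP = -1
At P = 62: Q = 101 - 1*62 = 39
E = (dQ/dP)(P/Q) = (-1)(62/39) = -62/39

-62/39


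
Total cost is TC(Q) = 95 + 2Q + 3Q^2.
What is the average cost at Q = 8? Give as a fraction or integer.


TC(8) = 95 + 2*8 + 3*8^2
TC(8) = 95 + 16 + 192 = 303
AC = TC/Q = 303/8 = 303/8

303/8


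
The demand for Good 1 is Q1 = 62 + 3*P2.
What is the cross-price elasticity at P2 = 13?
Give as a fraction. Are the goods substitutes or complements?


dQ1/dP2 = 3
At P2 = 13: Q1 = 62 + 3*13 = 101
Exy = (dQ1/dP2)(P2/Q1) = 3 * 13 / 101 = 39/101
Since Exy > 0, the goods are substitutes.

39/101 (substitutes)
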